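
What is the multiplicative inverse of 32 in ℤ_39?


Use the extended Euclidean algorithm to write 1 = 32·s + 39·t; then s mod 39 is the inverse.
Euclidean algorithm:
  32 = 0·39 + 32
  39 = 1·32 + 7
  32 = 4·7 + 4
  7 = 1·4 + 3
  4 = 1·3 + 1
  3 = 3·1 + 0
gcd(32,39) = 1
Back-substitution gives: 32·(11) + 39·(-9) = 1
So 32⁻¹ ≡ 11 ≡ 11 (mod 39)
Check: 32 × 11 = 352 ≡ 1 (mod 39) ✓

32⁻¹ ≡ 11 (mod 39)


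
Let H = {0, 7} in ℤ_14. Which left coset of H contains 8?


8 + H = {8 + h (mod 14) : h ∈ H}
8+0=8, 8+7=1
8 + H = {1, 8} = 1 + H

8 + H = {1, 8}


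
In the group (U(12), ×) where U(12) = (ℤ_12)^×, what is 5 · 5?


Operation: multiplication mod 12
5 · 5 = (a × b) mod 12 with a = 5, b = 5

5 · 5 = 1


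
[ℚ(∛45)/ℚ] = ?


∛45 has minimal polynomial x³ - 45 (irreducible over ℚ since 45 is not a perfect cube)

[ℚ(∛45)/ℚ] = 3


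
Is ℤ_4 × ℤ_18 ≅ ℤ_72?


Comparing ℤ_4 × ℤ_18 and ℤ_72:
gcd(4,18) = 2 ≠ 1. Max element order in ℤ_4×ℤ_18 is lcm(4,18) = 36 < 72, so it has no element of order 72

No, ℤ_4 × ℤ_18 ≇ ℤ_72


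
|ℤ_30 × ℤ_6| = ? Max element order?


|ℤ_30 × ℤ_6| = 30 × 6 = 180
Max element order = lcm(30,6) = 30
Cyclic? No (gcd=6)

|ℤ_30×ℤ_6| = 180, max element order = 30


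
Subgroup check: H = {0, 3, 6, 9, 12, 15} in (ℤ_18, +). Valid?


Subgroup test for H = {0, 3, 6, 9, 12, 15} in (ℤ_18, +):
(1) 0 ∈ H? Yes
(2) Closure: for all a,b ∈ H, (a+b) mod 18 ∈ H? Yes
(3) Inverses: for all a ∈ H, -a mod 18 ∈ H? Yes

Yes, H is a subgroup of ℤ_18


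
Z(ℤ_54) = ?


Z(G) = {g ∈ G | gx = xg for all x ∈ G}
ℤ_54 is abelian, so Z(G) = G

Z(ℤ_54) = ℤ_54


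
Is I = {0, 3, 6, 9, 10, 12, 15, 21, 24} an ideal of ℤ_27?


Check ideal conditions for I = {0, 3, 6, 9, 10, 12, 15, 21, 24} in ℤ_27:
(1) I is an additive subgroup? No
(2) For r ∈ ℤ_27 and a ∈ I: r·a ∈ I? No  [counterexample: r=2, a=9, r·a mod 27 = 18 ∉ I]

No, I is not an ideal of ℤ_27


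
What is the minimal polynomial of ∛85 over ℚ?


∛85 satisfies x³ - 85 = 0, irreducible over ℚ (no rational root; 85 is not a perfect cube)

Minimal polynomial: x³ - 85


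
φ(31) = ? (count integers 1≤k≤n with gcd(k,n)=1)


Factor n: 31 = 31
φ(n) = n · ∏(1 - 1/p) over distinct primes p | n
φ(31) = 31 · (1 - 1/31) = 30

φ(31) = 30


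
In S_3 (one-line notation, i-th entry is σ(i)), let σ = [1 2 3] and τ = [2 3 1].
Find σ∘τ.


σ∘τ: apply τ first, then σ
1 →τ 2 →σ 2
2 →τ 3 →σ 3
3 →τ 1 →σ 1

σ∘τ = [2 3 1]


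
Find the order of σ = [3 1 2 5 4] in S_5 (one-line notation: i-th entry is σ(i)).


Cycle decomposition: (1 3 2) (4 5)
Cycle lengths: 3, 2
Order = lcm(3, 2) = 6

ord(σ) = 6


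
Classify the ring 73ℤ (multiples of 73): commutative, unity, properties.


73ℤ is a commutative ring under +,× but has no multiplicative identity (1 ∉ 73ℤ); it has no zero divisors, but without unity it is not an integral domain
Commutative: Yes
Integral domain: No
Has unity: No

73ℤ (multiples of 73): Commutative=Yes, Unity=No


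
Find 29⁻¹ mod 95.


Use the extended Euclidean algorithm to write 1 = 29·s + 95·t; then s mod 95 is the inverse.
Euclidean algorithm:
  29 = 0·95 + 29
  95 = 3·29 + 8
  29 = 3·8 + 5
  8 = 1·5 + 3
  5 = 1·3 + 2
  3 = 1·2 + 1
  2 = 2·1 + 0
gcd(29,95) = 1
Back-substitution gives: 29·(-36) + 95·(11) = 1
So 29⁻¹ ≡ -36 ≡ 59 (mod 95)
Check: 29 × 59 = 1711 ≡ 1 (mod 95) ✓

29⁻¹ ≡ 59 (mod 95)


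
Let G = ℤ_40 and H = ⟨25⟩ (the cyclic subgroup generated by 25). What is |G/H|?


|⟨25⟩| = n / gcd(25, 40) = 40 / 5 = 8
H is normal (ℤ_40 is abelian).
|G/H| = |G| / |H| = 40 / 8 = 5

|G/H| = 5


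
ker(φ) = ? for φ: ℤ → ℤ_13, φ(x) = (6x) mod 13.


Kernel = preimage of identity
ker(φ) = {x ∈ ℤ : 6x ≡ 0 (mod 13)}. gcd(6,13) = 1, so 6x ≡ 0 (mod 13) ⟺ x ≡ 0 (mod 13/1 = 13). Hence ker(φ) = 13ℤ

ker(φ) = 13ℤ


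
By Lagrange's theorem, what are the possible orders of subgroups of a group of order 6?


Lagrange's theorem: |H| divides |G|
|G| = 6
Divisors of 6: 1, 2, 3, 6

Possible subgroup orders: {1, 2, 3, 6}


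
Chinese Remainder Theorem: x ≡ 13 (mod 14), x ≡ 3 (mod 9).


m₁ = 14, m₂ = 9, gcd = 1, so CRT applies. M = m₁·m₂ = 126
Let M₁ = M/m₁ = 9, M₂ = M/m₂ = 14
Find y₁ ≡ M₁⁻¹ (mod m₁): 9⁻¹ ≡ 11 (mod 14)
Find y₂ ≡ M₂⁻¹ (mod m₂): 14⁻¹ ≡ 2 (mod 9)
x = a₁·M₁·y₁ + a₂·M₂·y₂ = 13·9·11 + 3·14·2 = 1371
Reduce mod 126: x ≡ 111
Check: 111 mod 14 = 13 ✓, 111 mod 9 = 3 ✓

x ≡ 111 (mod 126)


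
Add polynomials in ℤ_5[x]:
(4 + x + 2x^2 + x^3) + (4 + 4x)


Add coefficients mod 5:
x^0: 4 + 4 = 3 (mod 5)
x^1: 1 + 4 = 0 (mod 5)
x^2: 2 + 0 = 2 (mod 5)
x^3: 1 + 0 = 1 (mod 5)
Result: 3 + 2x^2 + x^3

f + g = 3 + 2x^2 + x^3


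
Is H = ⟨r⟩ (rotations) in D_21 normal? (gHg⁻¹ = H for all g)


H = ⟨r⟩ (rotations) in D_21
The rotation subgroup ⟨r⟩ has index 2 in D_21, so it is normal

Yes, normal subgroup


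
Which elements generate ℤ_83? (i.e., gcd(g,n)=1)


g generates ℤ_n iff gcd(g,n) = 1
Prime factors of 83: 83
Generators are g ∈ {1,...,82} not divisible by any of these primes.
Generators: {1, 2, 3, 4, 5, 6, 7, 8, 9, 10, 11, 12, 13, 14, 15, 16, 17, 18, 19, 20, 21, 22, 23, 24, 25, 26, 27, 28, 29, 30, 31, 32, 33, 34, 35, 36, 37, 38, 39, 40, 41, 42, 43, 44, 45, 46, 47, 48, 49, 50, 51, 52, 53, 54, 55, 56, 57, 58, 59, 60, 61, 62, 63, 64, 65, 66, 67, 68, 69, 70, 71, 72, 73, 74, 75, 76, 77, 78, 79, 80, 81, 82}
Number of generators = φ(83) = 82

Generators of ℤ_83 = {1, 2, 3, 4, 5, 6, 7, 8, 9, 10, 11, 12, 13, 14, 15, 16, 17, 18, 19, 20, 21, 22, 23, 24, 25, 26, 27, 28, 29, 30, 31, 32, 33, 34, 35, 36, 37, 38, 39, 40, 41, 42, 43, 44, 45, 46, 47, 48, 49, 50, 51, 52, 53, 54, 55, 56, 57, 58, 59, 60, 61, 62, 63, 64, 65, 66, 67, 68, 69, 70, 71, 72, 73, 74, 75, 76, 77, 78, 79, 80, 81, 82}


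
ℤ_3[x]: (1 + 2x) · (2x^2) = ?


Expand and collect like terms; reduce coefficients mod 3:
x^0: 1·0 = 0 ≡ 0 (mod 3)
x^1: 1·0 + 2·0 = 0 ≡ 0 (mod 3)
x^2: 1·2 + 2·0 = 2 ≡ 2 (mod 3)
x^3: 2·2 = 4 ≡ 1 (mod 3)
Result: 2x^2 + x^3

f · g = 2x^2 + x^3


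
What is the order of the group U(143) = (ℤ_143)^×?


U(n) is the group of units mod n; |U(n)| = φ(n)
|U(143)| = φ(143) = 120

|U(143) = (ℤ_143)^×| = 120


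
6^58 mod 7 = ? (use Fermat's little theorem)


Fermat's little theorem: if p is prime and gcd(a,p)=1, then a^(p-1) ≡ 1 (mod p)
p = 7 is prime, gcd(6,7) = 1
Reduce exponent: 58 mod 6 = 4
So 6^58 ≡ 6^4 (mod 7)
6^4 mod 7 = 1

6^58 ≡ 1 (mod 7)


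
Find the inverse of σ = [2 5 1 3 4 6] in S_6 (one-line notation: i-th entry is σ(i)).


To find σ⁻¹, swap domain and range:
σ(1) = 2 → σ⁻¹(2) = 1
σ(2) = 5 → σ⁻¹(5) = 2
σ(3) = 1 → σ⁻¹(1) = 3
σ(4) = 3 → σ⁻¹(3) = 4
σ(5) = 4 → σ⁻¹(4) = 5
σ(6) = 6 → σ⁻¹(6) = 6

σ⁻¹ = [3 1 4 5 2 6]


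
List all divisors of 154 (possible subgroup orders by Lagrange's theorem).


Lagrange's theorem: |H| divides |G|
|G| = 154
Divisors of 154: 1, 2, 7, 11, 14, 22, 77, 154

Possible subgroup orders: {1, 2, 7, 11, 14, 22, 77, 154}


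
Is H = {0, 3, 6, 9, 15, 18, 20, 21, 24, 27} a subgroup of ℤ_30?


Subgroup test for H = {0, 3, 6, 9, 15, 18, 20, 21, 24, 27} in (ℤ_30, +):
(1) 0 ∈ H? Yes
(2) Closure: for all a,b ∈ H, (a+b) mod 30 ∈ H? No  [counterexample: 3 + 9 = 12 ∉ H]
(3) Inverses: for all a ∈ H, -a mod 30 ∈ H? No

No, H is not a subgroup of ℤ_30


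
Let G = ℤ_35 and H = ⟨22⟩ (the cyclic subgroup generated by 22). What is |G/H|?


|⟨22⟩| = n / gcd(22, 35) = 35 / 1 = 35
H is normal (ℤ_35 is abelian).
|G/H| = |G| / |H| = 35 / 35 = 1

|G/H| = 1


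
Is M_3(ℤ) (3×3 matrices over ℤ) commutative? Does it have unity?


Matrix multiplication is non-commutative for n ≥ 2; the identity matrix I is the unity; singular matrices give zero divisors, so not an integral domain
Commutative: No
Integral domain: No
Has unity: Yes

M_3(ℤ) (3×3 matrices over ℤ): Commutative=No, Unity=Yes


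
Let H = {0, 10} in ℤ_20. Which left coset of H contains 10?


10 + H = {10 + h (mod 20) : h ∈ H}
10+0=10, 10+10=0
10 + H = {0, 10} = 0 + H

10 + H = {0, 10}


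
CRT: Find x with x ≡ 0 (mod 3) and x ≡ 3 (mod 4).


m₁ = 3, m₂ = 4, gcd = 1, so CRT applies. M = m₁·m₂ = 12
Let M₁ = M/m₁ = 4, M₂ = M/m₂ = 3
Find y₁ ≡ M₁⁻¹ (mod m₁): 4⁻¹ ≡ 1 (mod 3)
Find y₂ ≡ M₂⁻¹ (mod m₂): 3⁻¹ ≡ 3 (mod 4)
x = a₁·M₁·y₁ + a₂·M₂·y₂ = 0·4·1 + 3·3·3 = 27
Reduce mod 12: x ≡ 3
Check: 3 mod 3 = 0 ✓, 3 mod 4 = 3 ✓

x ≡ 3 (mod 12)


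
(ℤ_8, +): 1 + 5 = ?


Operation: addition mod 8
1 + 5 = (a + b) mod 8 with a = 1, b = 5

1 + 5 = 6


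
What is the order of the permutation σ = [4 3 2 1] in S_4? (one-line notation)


Cycle decomposition: (1 4) (2 3)
Cycle lengths: 2, 2
Order = lcm(2, 2) = 2

ord(σ) = 2


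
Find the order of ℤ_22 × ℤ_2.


|A × B| = |A| · |B|
|ℤ_22 × ℤ_2| = 22 × 2 = 44

|ℤ_22 × ℤ_2| = 44


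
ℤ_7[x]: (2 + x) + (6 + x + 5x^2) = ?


Add coefficients mod 7:
x^0: 2 + 6 = 1 (mod 7)
x^1: 1 + 1 = 2 (mod 7)
x^2: 0 + 5 = 5 (mod 7)
Result: 1 + 2x + 5x^2

f + g = 1 + 2x + 5x^2


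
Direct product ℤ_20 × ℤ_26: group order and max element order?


|ℤ_20 × ℤ_26| = 20 × 26 = 520
Max element order = lcm(20,26) = 260
Cyclic? No (gcd=2)

|ℤ_20×ℤ_26| = 520, max element order = 260


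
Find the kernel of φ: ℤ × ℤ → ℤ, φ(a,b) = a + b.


Kernel = preimage of identity
ker(φ) = {(a,b) ∈ ℤ² | a+b = 0} = {(a,-a) | a ∈ ℤ}

ker(φ) = {(a,-a) | a ∈ ℤ}


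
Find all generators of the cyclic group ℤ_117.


g generates ℤ_n iff gcd(g,n) = 1
Prime factors of 117: 3, 13
Generators are g ∈ {1,...,116} not divisible by any of these primes.
Generators: {1, 2, 4, 5, 7, 8, 10, 11, 14, 16, 17, 19, 20, 22, 23, 25, 28, 29, 31, 32, 34, 35, 37, 38, 40, 41, 43, 44, 46, 47, 49, 50, 53, 55, 56, 58, 59, 61, 62, 64, 67, 68, 70, 71, 73, 74, 76, 77, 79, 80, 82, 83, 85, 86, 88, 89, 92, 94, 95, 97, 98, 100, 101, 103, 106, 107, 109, 110, 112, 113, 115, 116}
Number of generators = φ(117) = 72

Generators of ℤ_117 = {1, 2, 4, 5, 7, 8, 10, 11, 14, 16, 17, 19, 20, 22, 23, 25, 28, 29, 31, 32, 34, 35, 37, 38, 40, 41, 43, 44, 46, 47, 49, 50, 53, 55, 56, 58, 59, 61, 62, 64, 67, 68, 70, 71, 73, 74, 76, 77, 79, 80, 82, 83, 85, 86, 88, 89, 92, 94, 95, 97, 98, 100, 101, 103, 106, 107, 109, 110, 112, 113, 115, 116}


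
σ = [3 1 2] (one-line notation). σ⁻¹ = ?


To find σ⁻¹, swap domain and range:
σ(1) = 3 → σ⁻¹(3) = 1
σ(2) = 1 → σ⁻¹(1) = 2
σ(3) = 2 → σ⁻¹(2) = 3

σ⁻¹ = [2 3 1]


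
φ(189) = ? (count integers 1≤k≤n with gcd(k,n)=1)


Factor n: 189 = 3^3 × 7
φ(n) = n · ∏(1 - 1/p) over distinct primes p | n
φ(189) = 189 · (1 - 1/3) · (1 - 1/7) = 108

φ(189) = 108


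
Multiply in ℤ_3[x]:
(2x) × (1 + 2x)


Expand and collect like terms; reduce coefficients mod 3:
x^0: 0·1 = 0 ≡ 0 (mod 3)
x^1: 0·2 + 2·1 = 2 ≡ 2 (mod 3)
x^2: 2·2 = 4 ≡ 1 (mod 3)
Result: 2x + x^2

f · g = 2x + x^2


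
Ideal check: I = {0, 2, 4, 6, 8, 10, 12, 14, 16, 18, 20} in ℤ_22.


Check ideal conditions for I = {0, 2, 4, 6, 8, 10, 12, 14, 16, 18, 20} in ℤ_22:
(1) I is an additive subgroup? Yes
(2) For r ∈ ℤ_22 and a ∈ I: r·a ∈ I? Yes

Yes, I is an ideal of ℤ_22


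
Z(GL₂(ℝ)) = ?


Z(G) = {g ∈ G | gx = xg for all x ∈ G}
Only scalar multiples of the identity commute with all invertible matrices

Z(GL₂(ℝ)) = {aI : a ∈ ℝ, a ≠ 0}


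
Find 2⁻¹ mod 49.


Use the extended Euclidean algorithm to write 1 = 2·s + 49·t; then s mod 49 is the inverse.
Euclidean algorithm:
  2 = 0·49 + 2
  49 = 24·2 + 1
  2 = 2·1 + 0
gcd(2,49) = 1
Back-substitution gives: 2·(-24) + 49·(1) = 1
So 2⁻¹ ≡ -24 ≡ 25 (mod 49)
Check: 2 × 25 = 50 ≡ 1 (mod 49) ✓

2⁻¹ ≡ 25 (mod 49)


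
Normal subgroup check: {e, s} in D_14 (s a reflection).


H = {e, s} in D_14 (s a reflection)
r·s·r⁻¹ = sr⁻² ≠ s for n ≥ 3, so {e, s} is not closed under conjugation

No, not a normal subgroup


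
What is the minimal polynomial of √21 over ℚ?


√21 satisfies x² - 21 = 0, irreducible over ℚ since 21 is squarefree

Minimal polynomial: x² - 21


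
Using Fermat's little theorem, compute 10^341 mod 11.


Fermat's little theorem: if p is prime and gcd(a,p)=1, then a^(p-1) ≡ 1 (mod p)
p = 11 is prime, gcd(10,11) = 1
Reduce exponent: 341 mod 10 = 1
So 10^341 ≡ 10^1 (mod 11)
10^1 mod 11 = 10

10^341 ≡ 10 (mod 11)


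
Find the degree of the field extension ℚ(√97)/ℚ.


√97 has minimal polynomial x² - 97 (irreducible over ℚ since 97 is squarefree)

[ℚ(√97)/ℚ] = 2


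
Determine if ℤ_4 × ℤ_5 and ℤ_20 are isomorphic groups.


Comparing ℤ_4 × ℤ_5 and ℤ_20:
gcd(4,5) = 1, so ℤ_4 × ℤ_5 ≅ ℤ_20 (CRT)

Yes, ℤ_4 × ℤ_5 ≅ ℤ_20


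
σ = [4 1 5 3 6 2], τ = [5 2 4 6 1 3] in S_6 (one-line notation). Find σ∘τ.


σ∘τ: apply τ first, then σ
1 →τ 5 →σ 6
2 →τ 2 →σ 1
3 →τ 4 →σ 3
4 →τ 6 →σ 2
5 →τ 1 →σ 4
6 →τ 3 →σ 5

σ∘τ = [6 1 3 2 4 5]


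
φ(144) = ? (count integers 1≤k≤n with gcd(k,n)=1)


Factor n: 144 = 2^4 × 3^2
φ(n) = n · ∏(1 - 1/p) over distinct primes p | n
φ(144) = 144 · (1 - 1/2) · (1 - 1/3) = 48

φ(144) = 48


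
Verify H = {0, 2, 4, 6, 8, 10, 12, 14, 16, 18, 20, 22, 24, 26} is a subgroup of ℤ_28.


Subgroup test for H = {0, 2, 4, 6, 8, 10, 12, 14, 16, 18, 20, 22, 24, 26} in (ℤ_28, +):
(1) 0 ∈ H? Yes
(2) Closure: for all a,b ∈ H, (a+b) mod 28 ∈ H? Yes
(3) Inverses: for all a ∈ H, -a mod 28 ∈ H? Yes

Yes, H is a subgroup of ℤ_28


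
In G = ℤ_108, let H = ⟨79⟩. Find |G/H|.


|⟨79⟩| = n / gcd(79, 108) = 108 / 1 = 108
H is normal (ℤ_108 is abelian).
|G/H| = |G| / |H| = 108 / 108 = 1

|G/H| = 1


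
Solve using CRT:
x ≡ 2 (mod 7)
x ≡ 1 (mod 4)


m₁ = 7, m₂ = 4, gcd = 1, so CRT applies. M = m₁·m₂ = 28
Let M₁ = M/m₁ = 4, M₂ = M/m₂ = 7
Find y₁ ≡ M₁⁻¹ (mod m₁): 4⁻¹ ≡ 2 (mod 7)
Find y₂ ≡ M₂⁻¹ (mod m₂): 7⁻¹ ≡ 3 (mod 4)
x = a₁·M₁·y₁ + a₂·M₂·y₂ = 2·4·2 + 1·7·3 = 37
Reduce mod 28: x ≡ 9
Check: 9 mod 7 = 2 ✓, 9 mod 4 = 1 ✓

x ≡ 9 (mod 28)


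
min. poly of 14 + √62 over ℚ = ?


Let α = 14 + √62. Then α - 14 = √62, so (α - 14)² = 62, giving α² - 28α + 134 = 0. Degree 2 and α ∉ ℚ, so this is the minimal polynomial.

Minimal polynomial: x² - 28x + 134


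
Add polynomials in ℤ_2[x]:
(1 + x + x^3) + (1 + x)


Add coefficients mod 2:
x^0: 1 + 1 = 0 (mod 2)
x^1: 1 + 1 = 0 (mod 2)
x^2: 0 + 0 = 0 (mod 2)
x^3: 1 + 0 = 1 (mod 2)
Result: x^3

f + g = x^3


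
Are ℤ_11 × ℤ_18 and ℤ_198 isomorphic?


Comparing ℤ_11 × ℤ_18 and ℤ_198:
gcd(11,18) = 1, so ℤ_11 × ℤ_18 ≅ ℤ_198 (CRT)

Yes, ℤ_11 × ℤ_18 ≅ ℤ_198


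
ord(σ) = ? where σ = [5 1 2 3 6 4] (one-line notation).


Cycle decomposition: (1 5 6 4 3 2)
Cycle lengths: 6
Order = lcm(6) = 6

ord(σ) = 6


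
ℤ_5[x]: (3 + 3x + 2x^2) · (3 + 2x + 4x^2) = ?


Expand and collect like terms; reduce coefficients mod 5:
x^0: 3·3 = 9 ≡ 4 (mod 5)
x^1: 3·2 + 3·3 = 15 ≡ 0 (mod 5)
x^2: 3·4 + 3·2 + 2·3 = 24 ≡ 4 (mod 5)
x^3: 3·4 + 2·2 = 16 ≡ 1 (mod 5)
x^4: 2·4 = 8 ≡ 3 (mod 5)
Result: 4 + 4x^2 + x^3 + 3x^4

f · g = 4 + 4x^2 + x^3 + 3x^4


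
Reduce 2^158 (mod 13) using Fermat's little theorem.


Fermat's little theorem: if p is prime and gcd(a,p)=1, then a^(p-1) ≡ 1 (mod p)
p = 13 is prime, gcd(2,13) = 1
Reduce exponent: 158 mod 12 = 2
So 2^158 ≡ 2^2 (mod 13)
2^2 mod 13 = 4

2^158 ≡ 4 (mod 13)


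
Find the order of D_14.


|D_n| = 2n (n rotations and n reflections)
|D_14| = 2×14 = 28

|D_14| = 28


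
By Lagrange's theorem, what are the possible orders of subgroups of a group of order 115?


Lagrange's theorem: |H| divides |G|
|G| = 115
Divisors of 115: 1, 5, 23, 115

Possible subgroup orders: {1, 5, 23, 115}


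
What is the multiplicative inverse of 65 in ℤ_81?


Use the extended Euclidean algorithm to write 1 = 65·s + 81·t; then s mod 81 is the inverse.
Euclidean algorithm:
  65 = 0·81 + 65
  81 = 1·65 + 16
  65 = 4·16 + 1
  16 = 16·1 + 0
gcd(65,81) = 1
Back-substitution gives: 65·(5) + 81·(-4) = 1
So 65⁻¹ ≡ 5 ≡ 5 (mod 81)
Check: 65 × 5 = 325 ≡ 1 (mod 81) ✓

65⁻¹ ≡ 5 (mod 81)


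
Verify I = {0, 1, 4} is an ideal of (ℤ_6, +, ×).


Check ideal conditions for I = {0, 1, 4} in ℤ_6:
(1) I is an additive subgroup? No
(2) For r ∈ ℤ_6 and a ∈ I: r·a ∈ I? No  [counterexample: r=2, a=1, r·a mod 6 = 2 ∉ I]

No, I is not an ideal of ℤ_6


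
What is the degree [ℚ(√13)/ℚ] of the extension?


√13 has minimal polynomial x² - 13 (irreducible over ℚ since 13 is squarefree)

[ℚ(√13)/ℚ] = 2


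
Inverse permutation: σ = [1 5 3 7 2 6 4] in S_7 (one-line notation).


To find σ⁻¹, swap domain and range:
σ(1) = 1 → σ⁻¹(1) = 1
σ(2) = 5 → σ⁻¹(5) = 2
σ(3) = 3 → σ⁻¹(3) = 3
σ(4) = 7 → σ⁻¹(7) = 4
σ(5) = 2 → σ⁻¹(2) = 5
σ(6) = 6 → σ⁻¹(6) = 6
σ(7) = 4 → σ⁻¹(4) = 7

σ⁻¹ = [1 5 3 7 2 6 4]


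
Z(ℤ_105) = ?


Z(G) = {g ∈ G | gx = xg for all x ∈ G}
ℤ_105 is abelian, so Z(G) = G

Z(ℤ_105) = ℤ_105


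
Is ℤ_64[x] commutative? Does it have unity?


ℤ_64 has zero divisors (2·32 ≡ 0), and these lift to constant zero divisors in ℤ_64[x]; so not an integral domain
Commutative: Yes
Integral domain: No
Has unity: Yes

ℤ_64[x]: Commutative=Yes, Unity=Yes


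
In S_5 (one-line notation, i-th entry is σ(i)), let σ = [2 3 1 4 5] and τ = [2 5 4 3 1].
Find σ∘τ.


σ∘τ: apply τ first, then σ
1 →τ 2 →σ 3
2 →τ 5 →σ 5
3 →τ 4 →σ 4
4 →τ 3 →σ 1
5 →τ 1 →σ 2

σ∘τ = [3 5 4 1 2]


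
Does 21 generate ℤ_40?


g generates ℤ_n iff gcd(g, n) = 1
gcd(21, 40) = 1
Since gcd = 1, 21 is a generator.

Yes, 21 generates ℤ_40


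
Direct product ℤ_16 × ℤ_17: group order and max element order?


|ℤ_16 × ℤ_17| = 16 × 17 = 272
Max element order = lcm(16,17) = 272
Cyclic? Yes (gcd=1)

|ℤ_16×ℤ_17| = 272, max element order = 272


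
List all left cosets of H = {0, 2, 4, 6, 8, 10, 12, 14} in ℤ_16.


H = {0, 2, 4, 6, 8, 10, 12, 14}, |H| = 8
Number of cosets = |G|/|H| = 16/8 = 2
0 + H = {0, 2, 4, 6, 8, 10, 12, 14}
1 + H = {1, 3, 5, 7, 9, 11, 13, 15}

Cosets: 0+H={0,2,4,6,8,10,12,14}; 1+H={1,3,5,7,9,11,13,15}


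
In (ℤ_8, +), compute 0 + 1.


Operation: addition mod 8
0 + 1 = (a + b) mod 8 with a = 0, b = 1

0 + 1 = 1


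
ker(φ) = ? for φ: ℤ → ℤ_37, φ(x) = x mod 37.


Kernel = preimage of identity
ker(φ) = {x ∈ ℤ : x ≡ 0 (mod 37)} = 37ℤ = {0, ±37, ±74, ...}

ker(φ) = 37ℤ


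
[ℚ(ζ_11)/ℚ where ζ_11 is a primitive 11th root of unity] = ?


[ℚ(ζ_n):ℚ] = deg Φ_n(x) = φ(n). Here φ(11) = 10

[ℚ(ζ_11)/ℚ where ζ_11 is a primitive 11th root of unity] = 10


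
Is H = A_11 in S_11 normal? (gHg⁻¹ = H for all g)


H = A_11 in S_11
A_11 has index 2 in S_11, and every subgroup of index 2 is normal

Yes, normal subgroup


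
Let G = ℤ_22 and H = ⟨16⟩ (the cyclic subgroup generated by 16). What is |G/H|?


|⟨16⟩| = n / gcd(16, 22) = 22 / 2 = 11
H is normal (ℤ_22 is abelian).
|G/H| = |G| / |H| = 22 / 11 = 2

|G/H| = 2


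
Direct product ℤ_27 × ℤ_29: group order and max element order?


|ℤ_27 × ℤ_29| = 27 × 29 = 783
Max element order = lcm(27,29) = 783
Cyclic? Yes (gcd=1)

|ℤ_27×ℤ_29| = 783, max element order = 783


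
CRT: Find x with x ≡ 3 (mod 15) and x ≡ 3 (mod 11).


m₁ = 15, m₂ = 11, gcd = 1, so CRT applies. M = m₁·m₂ = 165
Let M₁ = M/m₁ = 11, M₂ = M/m₂ = 15
Find y₁ ≡ M₁⁻¹ (mod m₁): 11⁻¹ ≡ 11 (mod 15)
Find y₂ ≡ M₂⁻¹ (mod m₂): 15⁻¹ ≡ 3 (mod 11)
x = a₁·M₁·y₁ + a₂·M₂·y₂ = 3·11·11 + 3·15·3 = 498
Reduce mod 165: x ≡ 3
Check: 3 mod 15 = 3 ✓, 3 mod 11 = 3 ✓

x ≡ 3 (mod 165)


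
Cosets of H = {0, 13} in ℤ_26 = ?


H = {0, 13}, |H| = 2
Number of cosets = |G|/|H| = 26/2 = 13
0 + H = {0, 13}
1 + H = {1, 14}
2 + H = {2, 15}
3 + H = {3, 16}
4 + H = {4, 17}
5 + H = {5, 18}
6 + H = {6, 19}
7 + H = {7, 20}
8 + H = {8, 21}
9 + H = {9, 22}
10 + H = {10, 23}
11 + H = {11, 24}
12 + H = {12, 25}

Cosets: 0+H={0,13}; 1+H={1,14}; 2+H={2,15}; 3+H={3,16}; 4+H={4,17}; 5+H={5,18}; 6+H={6,19}; 7+H={7,20}; 8+H={8,21}; 9+H={9,22}; 10+H={10,23}; 11+H={11,24}; 12+H={12,25}


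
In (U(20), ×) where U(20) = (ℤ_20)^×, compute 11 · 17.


Operation: multiplication mod 20
11 · 17 = (a × b) mod 20 with a = 11, b = 17

11 · 17 = 7


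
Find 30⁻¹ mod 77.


Use the extended Euclidean algorithm to write 1 = 30·s + 77·t; then s mod 77 is the inverse.
Euclidean algorithm:
  30 = 0·77 + 30
  77 = 2·30 + 17
  30 = 1·17 + 13
  17 = 1·13 + 4
  13 = 3·4 + 1
  4 = 4·1 + 0
gcd(30,77) = 1
Back-substitution gives: 30·(18) + 77·(-7) = 1
So 30⁻¹ ≡ 18 ≡ 18 (mod 77)
Check: 30 × 18 = 540 ≡ 1 (mod 77) ✓

30⁻¹ ≡ 18 (mod 77)


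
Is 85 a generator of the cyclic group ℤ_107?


g generates ℤ_n iff gcd(g, n) = 1
gcd(85, 107) = 1
Since gcd = 1, 85 is a generator.

Yes, 85 generates ℤ_107


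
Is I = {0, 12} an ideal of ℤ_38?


Check ideal conditions for I = {0, 12} in ℤ_38:
(1) I is an additive subgroup? No
(2) For r ∈ ℤ_38 and a ∈ I: r·a ∈ I? No  [counterexample: r=2, a=12, r·a mod 38 = 24 ∉ I]

No, I is not an ideal of ℤ_38


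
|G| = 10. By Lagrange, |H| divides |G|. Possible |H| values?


Lagrange's theorem: |H| divides |G|
|G| = 10
Divisors of 10: 1, 2, 5, 10

Possible subgroup orders: {1, 2, 5, 10}


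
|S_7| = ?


|S_n| = n! (number of permutations of n symbols)
|S_7| = 7! = 5040

|S_7| = 5040


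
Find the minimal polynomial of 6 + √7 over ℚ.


Let α = 6 + √7. Then α - 6 = √7, so (α - 6)² = 7, giving α² - 12α + 29 = 0. Degree 2 and α ∉ ℚ, so this is the minimal polynomial.

Minimal polynomial: x² - 12x + 29


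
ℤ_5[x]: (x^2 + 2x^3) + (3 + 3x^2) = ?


Add coefficients mod 5:
x^0: 0 + 3 = 3 (mod 5)
x^1: 0 + 0 = 0 (mod 5)
x^2: 1 + 3 = 4 (mod 5)
x^3: 2 + 0 = 2 (mod 5)
Result: 3 + 4x^2 + 2x^3

f + g = 3 + 4x^2 + 2x^3


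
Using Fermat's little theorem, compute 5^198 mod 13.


Fermat's little theorem: if p is prime and gcd(a,p)=1, then a^(p-1) ≡ 1 (mod p)
p = 13 is prime, gcd(5,13) = 1
Reduce exponent: 198 mod 12 = 6
So 5^198 ≡ 5^6 (mod 13)
5^6 mod 13 = 12

5^198 ≡ 12 (mod 13)


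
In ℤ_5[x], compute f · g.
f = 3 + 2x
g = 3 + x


Expand and collect like terms; reduce coefficients mod 5:
x^0: 3·3 = 9 ≡ 4 (mod 5)
x^1: 3·1 + 2·3 = 9 ≡ 4 (mod 5)
x^2: 2·1 = 2 ≡ 2 (mod 5)
Result: 4 + 4x + 2x^2

f · g = 4 + 4x + 2x^2


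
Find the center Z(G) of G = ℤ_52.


Z(G) = {g ∈ G | gx = xg for all x ∈ G}
ℤ_52 is abelian, so Z(G) = G

Z(ℤ_52) = ℤ_52


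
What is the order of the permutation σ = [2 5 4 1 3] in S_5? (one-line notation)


Cycle decomposition: (1 2 5 3 4)
Cycle lengths: 5
Order = lcm(5) = 5

ord(σ) = 5


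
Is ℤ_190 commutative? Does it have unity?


ℤ_190 is a commutative ring with unity 1; 190 = 2×95 is composite, so 2·95 ≡ 0 gives zero divisors (not an integral domain)
Commutative: Yes
Integral domain: No
Has unity: Yes

ℤ_190: Commutative=Yes, Unity=Yes


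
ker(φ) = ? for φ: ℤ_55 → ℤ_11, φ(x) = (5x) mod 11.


Kernel = preimage of identity
ker(φ) = {x ∈ ℤ_55 : 5x ≡ 0 (mod 11)}. Since 11 | 55, φ is well-defined. The kernel is the cyclic subgroup ⟨11⟩ of ℤ_55 (order 5), i.e. {0, 11, 22, 33, 44}

ker(φ) = {0, 11, 22, 33, 44}


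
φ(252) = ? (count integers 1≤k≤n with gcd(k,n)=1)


Factor n: 252 = 2^2 × 3^2 × 7
φ(n) = n · ∏(1 - 1/p) over distinct primes p | n
φ(252) = 252 · (1 - 1/2) · (1 - 1/3) · (1 - 1/7) = 72

φ(252) = 72


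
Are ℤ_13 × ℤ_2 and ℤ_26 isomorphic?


Comparing ℤ_13 × ℤ_2 and ℤ_26:
gcd(13,2) = 1, so ℤ_13 × ℤ_2 ≅ ℤ_26 (CRT)

Yes, ℤ_13 × ℤ_2 ≅ ℤ_26


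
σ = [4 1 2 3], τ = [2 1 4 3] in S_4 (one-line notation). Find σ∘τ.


σ∘τ: apply τ first, then σ
1 →τ 2 →σ 1
2 →τ 1 →σ 4
3 →τ 4 →σ 3
4 →τ 3 →σ 2

σ∘τ = [1 4 3 2]


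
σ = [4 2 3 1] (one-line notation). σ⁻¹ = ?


To find σ⁻¹, swap domain and range:
σ(1) = 4 → σ⁻¹(4) = 1
σ(2) = 2 → σ⁻¹(2) = 2
σ(3) = 3 → σ⁻¹(3) = 3
σ(4) = 1 → σ⁻¹(1) = 4

σ⁻¹ = [4 2 3 1]


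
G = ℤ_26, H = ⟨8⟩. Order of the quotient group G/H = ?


|⟨8⟩| = n / gcd(8, 26) = 26 / 2 = 13
H is normal (ℤ_26 is abelian).
|G/H| = |G| / |H| = 26 / 13 = 2

|G/H| = 2


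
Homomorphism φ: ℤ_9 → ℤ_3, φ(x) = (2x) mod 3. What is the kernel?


Kernel = preimage of identity
ker(φ) = {x ∈ ℤ_9 : 2x ≡ 0 (mod 3)}. Since 3 | 9, φ is well-defined. The kernel is the cyclic subgroup ⟨3⟩ of ℤ_9 (order 3), i.e. {0, 3, 6}

ker(φ) = {0, 3, 6}


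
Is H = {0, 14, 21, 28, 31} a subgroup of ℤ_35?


Subgroup test for H = {0, 14, 21, 28, 31} in (ℤ_35, +):
(1) 0 ∈ H? Yes
(2) Closure: for all a,b ∈ H, (a+b) mod 35 ∈ H? No  [counterexample: 14 + 28 = 7 ∉ H]
(3) Inverses: for all a ∈ H, -a mod 35 ∈ H? No

No, H is not a subgroup of ℤ_35


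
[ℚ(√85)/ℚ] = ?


√85 has minimal polynomial x² - 85 (irreducible over ℚ since 85 is squarefree)

[ℚ(√85)/ℚ] = 2


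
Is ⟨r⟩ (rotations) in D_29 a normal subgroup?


H = ⟨r⟩ (rotations) in D_29
The rotation subgroup ⟨r⟩ has index 2 in D_29, so it is normal

Yes, normal subgroup


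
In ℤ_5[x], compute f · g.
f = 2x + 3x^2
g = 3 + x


Expand and collect like terms; reduce coefficients mod 5:
x^0: 0·3 = 0 ≡ 0 (mod 5)
x^1: 0·1 + 2·3 = 6 ≡ 1 (mod 5)
x^2: 2·1 + 3·3 = 11 ≡ 1 (mod 5)
x^3: 3·1 = 3 ≡ 3 (mod 5)
Result: x + x^2 + 3x^3

f · g = x + x^2 + 3x^3


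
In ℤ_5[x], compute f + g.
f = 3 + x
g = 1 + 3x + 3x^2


Add coefficients mod 5:
x^0: 3 + 1 = 4 (mod 5)
x^1: 1 + 3 = 4 (mod 5)
x^2: 0 + 3 = 3 (mod 5)
Result: 4 + 4x + 3x^2

f + g = 4 + 4x + 3x^2


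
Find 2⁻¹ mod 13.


Use the extended Euclidean algorithm to write 1 = 2·s + 13·t; then s mod 13 is the inverse.
Euclidean algorithm:
  2 = 0·13 + 2
  13 = 6·2 + 1
  2 = 2·1 + 0
gcd(2,13) = 1
Back-substitution gives: 2·(-6) + 13·(1) = 1
So 2⁻¹ ≡ -6 ≡ 7 (mod 13)
Check: 2 × 7 = 14 ≡ 1 (mod 13) ✓

2⁻¹ ≡ 7 (mod 13)


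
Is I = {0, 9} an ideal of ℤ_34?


Check ideal conditions for I = {0, 9} in ℤ_34:
(1) I is an additive subgroup? No
(2) For r ∈ ℤ_34 and a ∈ I: r·a ∈ I? No  [counterexample: r=2, a=9, r·a mod 34 = 18 ∉ I]

No, I is not an ideal of ℤ_34


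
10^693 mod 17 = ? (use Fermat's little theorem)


Fermat's little theorem: if p is prime and gcd(a,p)=1, then a^(p-1) ≡ 1 (mod p)
p = 17 is prime, gcd(10,17) = 1
Reduce exponent: 693 mod 16 = 5
So 10^693 ≡ 10^5 (mod 17)
10^5 mod 17 = 6

10^693 ≡ 6 (mod 17)


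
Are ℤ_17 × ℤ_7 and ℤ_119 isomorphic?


Comparing ℤ_17 × ℤ_7 and ℤ_119:
gcd(17,7) = 1, so ℤ_17 × ℤ_7 ≅ ℤ_119 (CRT)

Yes, ℤ_17 × ℤ_7 ≅ ℤ_119


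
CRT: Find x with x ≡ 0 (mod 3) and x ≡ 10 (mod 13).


m₁ = 3, m₂ = 13, gcd = 1, so CRT applies. M = m₁·m₂ = 39
Let M₁ = M/m₁ = 13, M₂ = M/m₂ = 3
Find y₁ ≡ M₁⁻¹ (mod m₁): 13⁻¹ ≡ 1 (mod 3)
Find y₂ ≡ M₂⁻¹ (mod m₂): 3⁻¹ ≡ 9 (mod 13)
x = a₁·M₁·y₁ + a₂·M₂·y₂ = 0·13·1 + 10·3·9 = 270
Reduce mod 39: x ≡ 36
Check: 36 mod 3 = 0 ✓, 36 mod 13 = 10 ✓

x ≡ 36 (mod 39)


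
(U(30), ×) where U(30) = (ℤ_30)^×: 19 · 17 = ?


Operation: multiplication mod 30
19 · 17 = (a × b) mod 30 with a = 19, b = 17

19 · 17 = 23


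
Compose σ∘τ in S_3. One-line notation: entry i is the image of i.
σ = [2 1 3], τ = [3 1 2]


σ∘τ: apply τ first, then σ
1 →τ 3 →σ 3
2 →τ 1 →σ 2
3 →τ 2 →σ 1

σ∘τ = [3 2 1]


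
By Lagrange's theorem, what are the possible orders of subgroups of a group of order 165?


Lagrange's theorem: |H| divides |G|
|G| = 165
Divisors of 165: 1, 3, 5, 11, 15, 33, 55, 165

Possible subgroup orders: {1, 3, 5, 11, 15, 33, 55, 165}


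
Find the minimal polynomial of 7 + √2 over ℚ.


Let α = 7 + √2. Then α - 7 = √2, so (α - 7)² = 2, giving α² - 14α + 47 = 0. Degree 2 and α ∉ ℚ, so this is the minimal polynomial.

Minimal polynomial: x² - 14x + 47


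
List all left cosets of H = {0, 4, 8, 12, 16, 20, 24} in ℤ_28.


H = {0, 4, 8, 12, 16, 20, 24}, |H| = 7
Number of cosets = |G|/|H| = 28/7 = 4
0 + H = {0, 4, 8, 12, 16, 20, 24}
1 + H = {1, 5, 9, 13, 17, 21, 25}
2 + H = {2, 6, 10, 14, 18, 22, 26}
3 + H = {3, 7, 11, 15, 19, 23, 27}

Cosets: 0+H={0,4,8,12,16,20,24}; 1+H={1,5,9,13,17,21,25}; 2+H={2,6,10,14,18,22,26}; 3+H={3,7,11,15,19,23,27}


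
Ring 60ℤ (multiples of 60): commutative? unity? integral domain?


60ℤ is a commutative ring under +,× but has no multiplicative identity (1 ∉ 60ℤ); it has no zero divisors, but without unity it is not an integral domain
Commutative: Yes
Integral domain: No
Has unity: No

60ℤ (multiples of 60): Commutative=Yes, Unity=No


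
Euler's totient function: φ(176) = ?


Factor n: 176 = 2^4 × 11
φ(n) = n · ∏(1 - 1/p) over distinct primes p | n
φ(176) = 176 · (1 - 1/2) · (1 - 1/11) = 80

φ(176) = 80


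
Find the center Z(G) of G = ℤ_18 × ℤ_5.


Z(G) = {g ∈ G | gx = xg for all x ∈ G}
Direct product of abelian groups is abelian, so Z(G) = G

Z(ℤ_18 × ℤ_5) = ℤ_18 × ℤ_5


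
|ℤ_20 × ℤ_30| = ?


|A × B| = |A| · |B|
|ℤ_20 × ℤ_30| = 20 × 30 = 600

|ℤ_20 × ℤ_30| = 600


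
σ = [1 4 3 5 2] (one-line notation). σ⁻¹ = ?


To find σ⁻¹, swap domain and range:
σ(1) = 1 → σ⁻¹(1) = 1
σ(2) = 4 → σ⁻¹(4) = 2
σ(3) = 3 → σ⁻¹(3) = 3
σ(4) = 5 → σ⁻¹(5) = 4
σ(5) = 2 → σ⁻¹(2) = 5

σ⁻¹ = [1 5 3 2 4]


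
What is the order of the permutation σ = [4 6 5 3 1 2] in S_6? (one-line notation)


Cycle decomposition: (1 4 3 5) (2 6)
Cycle lengths: 4, 2
Order = lcm(4, 2) = 4

ord(σ) = 4


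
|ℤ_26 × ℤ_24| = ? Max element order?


|ℤ_26 × ℤ_24| = 26 × 24 = 624
Max element order = lcm(26,24) = 312
Cyclic? No (gcd=2)

|ℤ_26×ℤ_24| = 624, max element order = 312


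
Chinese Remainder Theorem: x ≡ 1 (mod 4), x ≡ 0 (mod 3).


m₁ = 4, m₂ = 3, gcd = 1, so CRT applies. M = m₁·m₂ = 12
Let M₁ = M/m₁ = 3, M₂ = M/m₂ = 4
Find y₁ ≡ M₁⁻¹ (mod m₁): 3⁻¹ ≡ 3 (mod 4)
Find y₂ ≡ M₂⁻¹ (mod m₂): 4⁻¹ ≡ 1 (mod 3)
x = a₁·M₁·y₁ + a₂·M₂·y₂ = 1·3·3 + 0·4·1 = 9
Reduce mod 12: x ≡ 9
Check: 9 mod 4 = 1 ✓, 9 mod 3 = 0 ✓

x ≡ 9 (mod 12)


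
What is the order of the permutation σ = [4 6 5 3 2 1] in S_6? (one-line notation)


Cycle decomposition: (1 4 3 5 2 6)
Cycle lengths: 6
Order = lcm(6) = 6

ord(σ) = 6


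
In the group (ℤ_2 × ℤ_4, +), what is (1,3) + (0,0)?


Operation: componentwise addition mod (2, 4)
(1,3) + (0,0) = ((a₁+b₁) mod 2, (a₂+b₂) mod 4) with a = (1,3), b = (0,0)

(1,3) + (0,0) = (1,3)


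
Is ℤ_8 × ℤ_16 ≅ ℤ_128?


Comparing ℤ_8 × ℤ_16 and ℤ_128:
gcd(8,16) = 8 ≠ 1. Max element order in ℤ_8×ℤ_16 is lcm(8,16) = 16 < 128, so it has no element of order 128

No, ℤ_8 × ℤ_16 ≇ ℤ_128


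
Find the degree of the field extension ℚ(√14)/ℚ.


√14 has minimal polynomial x² - 14 (irreducible over ℚ since 14 is squarefree)

[ℚ(√14)/ℚ] = 2


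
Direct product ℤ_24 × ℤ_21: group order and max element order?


|ℤ_24 × ℤ_21| = 24 × 21 = 504
Max element order = lcm(24,21) = 168
Cyclic? No (gcd=3)

|ℤ_24×ℤ_21| = 504, max element order = 168


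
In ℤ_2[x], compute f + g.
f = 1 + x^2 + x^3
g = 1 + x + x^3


Add coefficients mod 2:
x^0: 1 + 1 = 0 (mod 2)
x^1: 0 + 1 = 1 (mod 2)
x^2: 1 + 0 = 1 (mod 2)
x^3: 1 + 1 = 0 (mod 2)
Result: x + x^2

f + g = x + x^2


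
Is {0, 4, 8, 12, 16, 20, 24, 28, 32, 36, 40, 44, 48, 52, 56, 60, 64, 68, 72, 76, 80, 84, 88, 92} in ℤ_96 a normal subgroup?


H = {0, 4, 8, 12, 16, 20, 24, 28, 32, 36, 40, 44, 48, 52, 56, 60, 64, 68, 72, 76, 80, 84, 88, 92} in ℤ_96
ℤ_96 is abelian; every subgroup of an abelian group is normal

Yes, normal subgroup


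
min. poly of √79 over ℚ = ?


√79 satisfies x² - 79 = 0, irreducible over ℚ since 79 is squarefree

Minimal polynomial: x² - 79


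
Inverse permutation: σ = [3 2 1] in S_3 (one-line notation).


To find σ⁻¹, swap domain and range:
σ(1) = 3 → σ⁻¹(3) = 1
σ(2) = 2 → σ⁻¹(2) = 2
σ(3) = 1 → σ⁻¹(1) = 3

σ⁻¹ = [3 2 1]


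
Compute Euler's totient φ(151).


Factor n: 151 = 151
φ(n) = n · ∏(1 - 1/p) over distinct primes p | n
φ(151) = 151 · (1 - 1/151) = 150

φ(151) = 150


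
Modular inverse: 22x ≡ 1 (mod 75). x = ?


Use the extended Euclidean algorithm to write 1 = 22·s + 75·t; then s mod 75 is the inverse.
Euclidean algorithm:
  22 = 0·75 + 22
  75 = 3·22 + 9
  22 = 2·9 + 4
  9 = 2·4 + 1
  4 = 4·1 + 0
gcd(22,75) = 1
Back-substitution gives: 22·(-17) + 75·(5) = 1
So 22⁻¹ ≡ -17 ≡ 58 (mod 75)
Check: 22 × 58 = 1276 ≡ 1 (mod 75) ✓

22⁻¹ ≡ 58 (mod 75)


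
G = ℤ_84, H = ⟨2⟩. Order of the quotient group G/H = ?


|⟨2⟩| = n / gcd(2, 84) = 84 / 2 = 42
H is normal (ℤ_84 is abelian).
|G/H| = |G| / |H| = 84 / 42 = 2

|G/H| = 2


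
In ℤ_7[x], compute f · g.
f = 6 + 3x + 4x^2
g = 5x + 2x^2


Expand and collect like terms; reduce coefficients mod 7:
x^0: 6·0 = 0 ≡ 0 (mod 7)
x^1: 6·5 + 3·0 = 30 ≡ 2 (mod 7)
x^2: 6·2 + 3·5 + 4·0 = 27 ≡ 6 (mod 7)
x^3: 3·2 + 4·5 = 26 ≡ 5 (mod 7)
x^4: 4·2 = 8 ≡ 1 (mod 7)
Result: 2x + 6x^2 + 5x^3 + x^4

f · g = 2x + 6x^2 + 5x^3 + x^4


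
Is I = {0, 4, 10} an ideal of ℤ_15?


Check ideal conditions for I = {0, 4, 10} in ℤ_15:
(1) I is an additive subgroup? No
(2) For r ∈ ℤ_15 and a ∈ I: r·a ∈ I? No  [counterexample: r=2, a=4, r·a mod 15 = 8 ∉ I]

No, I is not an ideal of ℤ_15


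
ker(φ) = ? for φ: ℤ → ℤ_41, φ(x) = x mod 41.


Kernel = preimage of identity
ker(φ) = {x ∈ ℤ : x ≡ 0 (mod 41)} = 41ℤ = {0, ±41, ±82, ...}

ker(φ) = 41ℤ


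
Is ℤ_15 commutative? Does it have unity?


ℤ_15 is a commutative ring with unity 1; 15 = 3×5 is composite, so 3·5 ≡ 0 gives zero divisors (not an integral domain)
Commutative: Yes
Integral domain: No
Has unity: Yes

ℤ_15: Commutative=Yes, Unity=Yes


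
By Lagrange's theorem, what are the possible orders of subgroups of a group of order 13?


Lagrange's theorem: |H| divides |G|
|G| = 13
Divisors of 13: 1, 13

Possible subgroup orders: {1, 13}


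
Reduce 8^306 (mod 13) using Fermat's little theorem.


Fermat's little theorem: if p is prime and gcd(a,p)=1, then a^(p-1) ≡ 1 (mod p)
p = 13 is prime, gcd(8,13) = 1
Reduce exponent: 306 mod 12 = 6
So 8^306 ≡ 8^6 (mod 13)
8^6 mod 13 = 12

8^306 ≡ 12 (mod 13)


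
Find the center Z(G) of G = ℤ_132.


Z(G) = {g ∈ G | gx = xg for all x ∈ G}
ℤ_132 is abelian, so Z(G) = G

Z(ℤ_132) = ℤ_132


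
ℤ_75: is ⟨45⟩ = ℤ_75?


g generates ℤ_n iff gcd(g, n) = 1
gcd(45, 75) = 15
Since gcd = 15 ≠ 1, ⟨45⟩ has order 5 < 75, so 45 is not a generator.

No, 45 does not generate ℤ_75


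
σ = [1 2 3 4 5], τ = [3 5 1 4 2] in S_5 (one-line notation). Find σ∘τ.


σ∘τ: apply τ first, then σ
1 →τ 3 →σ 3
2 →τ 5 →σ 5
3 →τ 1 →σ 1
4 →τ 4 →σ 4
5 →τ 2 →σ 2

σ∘τ = [3 5 1 4 2]


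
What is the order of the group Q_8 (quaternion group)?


Q_8 = {±1, ±i, ±j, ±k}
|Q_8| = 8

|Q_8 (quaternion group)| = 8


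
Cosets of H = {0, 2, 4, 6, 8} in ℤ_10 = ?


H = {0, 2, 4, 6, 8}, |H| = 5
Number of cosets = |G|/|H| = 10/5 = 2
0 + H = {0, 2, 4, 6, 8}
1 + H = {1, 3, 5, 7, 9}

Cosets: 0+H={0,2,4,6,8}; 1+H={1,3,5,7,9}


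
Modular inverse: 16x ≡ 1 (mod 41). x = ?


Use the extended Euclidean algorithm to write 1 = 16·s + 41·t; then s mod 41 is the inverse.
Euclidean algorithm:
  16 = 0·41 + 16
  41 = 2·16 + 9
  16 = 1·9 + 7
  9 = 1·7 + 2
  7 = 3·2 + 1
  2 = 2·1 + 0
gcd(16,41) = 1
Back-substitution gives: 16·(18) + 41·(-7) = 1
So 16⁻¹ ≡ 18 ≡ 18 (mod 41)
Check: 16 × 18 = 288 ≡ 1 (mod 41) ✓

16⁻¹ ≡ 18 (mod 41)


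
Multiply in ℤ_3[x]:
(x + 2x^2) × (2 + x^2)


Expand and collect like terms; reduce coefficients mod 3:
x^0: 0·2 = 0 ≡ 0 (mod 3)
x^1: 0·0 + 1·2 = 2 ≡ 2 (mod 3)
x^2: 0·1 + 1·0 + 2·2 = 4 ≡ 1 (mod 3)
x^3: 1·1 + 2·0 = 1 ≡ 1 (mod 3)
x^4: 2·1 = 2 ≡ 2 (mod 3)
Result: 2x + x^2 + x^3 + 2x^4

f · g = 2x + x^2 + x^3 + 2x^4


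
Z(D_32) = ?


Z(G) = {g ∈ G | gx = xg for all x ∈ G}
For even n, Z(D_n) = {e, r^(n/2)}: the 180° rotation r^16 commutes with every reflection and rotation

Z(D_32) = {e, r^16}


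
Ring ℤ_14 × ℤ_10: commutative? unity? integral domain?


Direct product ring; commutative with unity (1,1); but (1,0)·(0,1) = (0,0) gives zero divisors, so not an integral domain
Commutative: Yes
Integral domain: No
Has unity: Yes

ℤ_14 × ℤ_10: Commutative=Yes, Unity=Yes


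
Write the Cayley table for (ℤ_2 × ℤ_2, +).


Elements: {(0,0), (0,1), (1,0), (1,1)}
Operation: componentwise addition mod (2, 2)
Entry (a, b) = ((a₁+b₁) mod 2, (a₂+b₂) mod 2)

Cayley table:
      | (0,0) | (0,1) | (1,0) | (1,1)
(0,0) | (0,0) | (0,1) | (1,0) | (1,1)
(0,1) | (0,1) | (0,0) | (1,1) | (1,0)
(1,0) | (1,0) | (1,1) | (0,0) | (0,1)
(1,1) | (1,1) | (1,0) | (0,1) | (0,0)


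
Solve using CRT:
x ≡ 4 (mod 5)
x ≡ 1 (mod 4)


m₁ = 5, m₂ = 4, gcd = 1, so CRT applies. M = m₁·m₂ = 20
Let M₁ = M/m₁ = 4, M₂ = M/m₂ = 5
Find y₁ ≡ M₁⁻¹ (mod m₁): 4⁻¹ ≡ 4 (mod 5)
Find y₂ ≡ M₂⁻¹ (mod m₂): 5⁻¹ ≡ 1 (mod 4)
x = a₁·M₁·y₁ + a₂·M₂·y₂ = 4·4·4 + 1·5·1 = 69
Reduce mod 20: x ≡ 9
Check: 9 mod 5 = 4 ✓, 9 mod 4 = 1 ✓

x ≡ 9 (mod 20)


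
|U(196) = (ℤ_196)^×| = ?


U(n) is the group of units mod n; |U(n)| = φ(n)
|U(196)| = φ(196) = 84

|U(196) = (ℤ_196)^×| = 84


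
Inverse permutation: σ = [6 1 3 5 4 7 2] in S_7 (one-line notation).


To find σ⁻¹, swap domain and range:
σ(1) = 6 → σ⁻¹(6) = 1
σ(2) = 1 → σ⁻¹(1) = 2
σ(3) = 3 → σ⁻¹(3) = 3
σ(4) = 5 → σ⁻¹(5) = 4
σ(5) = 4 → σ⁻¹(4) = 5
σ(6) = 7 → σ⁻¹(7) = 6
σ(7) = 2 → σ⁻¹(2) = 7

σ⁻¹ = [2 7 3 5 4 1 6]


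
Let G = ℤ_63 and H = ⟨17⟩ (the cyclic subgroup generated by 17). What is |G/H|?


|⟨17⟩| = n / gcd(17, 63) = 63 / 1 = 63
H is normal (ℤ_63 is abelian).
|G/H| = |G| / |H| = 63 / 63 = 1

|G/H| = 1


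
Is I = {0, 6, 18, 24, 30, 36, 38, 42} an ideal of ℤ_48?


Check ideal conditions for I = {0, 6, 18, 24, 30, 36, 38, 42} in ℤ_48:
(1) I is an additive subgroup? No
(2) For r ∈ ℤ_48 and a ∈ I: r·a ∈ I? No  [counterexample: r=2, a=6, r·a mod 48 = 12 ∉ I]

No, I is not an ideal of ℤ_48
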